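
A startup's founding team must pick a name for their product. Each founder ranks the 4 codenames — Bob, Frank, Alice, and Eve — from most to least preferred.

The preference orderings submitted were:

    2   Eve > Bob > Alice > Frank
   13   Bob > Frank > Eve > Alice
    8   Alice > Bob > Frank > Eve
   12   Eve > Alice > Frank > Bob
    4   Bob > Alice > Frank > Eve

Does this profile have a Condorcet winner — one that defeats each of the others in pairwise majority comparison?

No

Head-to-head results (39 voters total):
Bob vs Frank: Bob wins 27–12.
Bob vs Alice: Alice wins 20–19.
Bob vs Eve: Bob wins 25–14.
Frank vs Alice: Alice wins 26–13.
Frank vs Eve: Frank wins 25–14.
Alice vs Eve: Eve wins 27–12.
No candidate beats all others: Bob beats Eve beats Alice beats Bob, a majority cycle.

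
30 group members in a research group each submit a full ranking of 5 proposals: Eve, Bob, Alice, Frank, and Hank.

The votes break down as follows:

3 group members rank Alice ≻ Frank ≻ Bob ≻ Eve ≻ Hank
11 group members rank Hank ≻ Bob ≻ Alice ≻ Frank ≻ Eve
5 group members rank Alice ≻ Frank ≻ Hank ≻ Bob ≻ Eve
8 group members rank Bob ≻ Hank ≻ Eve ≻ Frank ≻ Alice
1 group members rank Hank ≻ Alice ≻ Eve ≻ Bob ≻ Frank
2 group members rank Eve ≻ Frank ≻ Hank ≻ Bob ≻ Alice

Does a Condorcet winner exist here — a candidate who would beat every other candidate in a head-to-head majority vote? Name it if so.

Head-to-head results (30 voters total):
Eve vs Bob: Bob wins 27–3.
Eve vs Alice: Alice wins 20–10.
Eve vs Frank: Frank wins 19–11.
Eve vs Hank: Hank wins 25–5.
Bob vs Alice: Bob wins 21–9.
Bob vs Frank: Bob wins 20–10.
Bob vs Hank: Hank wins 19–11.
Alice vs Frank: Alice wins 20–10.
Alice vs Hank: Hank wins 22–8.
Frank vs Hank: Hank wins 20–10.
Hank beats each rival — Eve (25–5), Bob (19–11), Alice (22–8), Frank (20–10) — so Hank is the Condorcet winner.

Hank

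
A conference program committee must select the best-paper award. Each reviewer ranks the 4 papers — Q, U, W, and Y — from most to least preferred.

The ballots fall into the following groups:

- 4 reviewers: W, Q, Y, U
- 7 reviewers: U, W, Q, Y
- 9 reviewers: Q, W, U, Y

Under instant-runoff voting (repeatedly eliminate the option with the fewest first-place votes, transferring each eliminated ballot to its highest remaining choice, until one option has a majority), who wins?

Round 1: Q 9, U 7, W 4, Y 0. Y has the fewest and is eliminated.
Round 2: Q 9, U 7, W 4. W has the fewest and is eliminated.
Round 3: Q 13, U 7. Q has a majority.

Q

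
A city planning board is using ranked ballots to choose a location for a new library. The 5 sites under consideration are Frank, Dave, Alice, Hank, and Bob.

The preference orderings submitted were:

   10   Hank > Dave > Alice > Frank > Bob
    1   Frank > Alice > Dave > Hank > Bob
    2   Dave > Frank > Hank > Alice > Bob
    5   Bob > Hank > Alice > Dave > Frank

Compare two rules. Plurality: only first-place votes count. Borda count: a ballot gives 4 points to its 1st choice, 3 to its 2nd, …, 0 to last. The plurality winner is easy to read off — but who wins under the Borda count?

Plurality first-place counts: Frank 1, Dave 2, Alice 0, Hank 10, Bob 5 → Hank.
Borda totals: Frank 20, Dave 45, Alice 35, Hank 60, Bob 20 → Hank.

Hank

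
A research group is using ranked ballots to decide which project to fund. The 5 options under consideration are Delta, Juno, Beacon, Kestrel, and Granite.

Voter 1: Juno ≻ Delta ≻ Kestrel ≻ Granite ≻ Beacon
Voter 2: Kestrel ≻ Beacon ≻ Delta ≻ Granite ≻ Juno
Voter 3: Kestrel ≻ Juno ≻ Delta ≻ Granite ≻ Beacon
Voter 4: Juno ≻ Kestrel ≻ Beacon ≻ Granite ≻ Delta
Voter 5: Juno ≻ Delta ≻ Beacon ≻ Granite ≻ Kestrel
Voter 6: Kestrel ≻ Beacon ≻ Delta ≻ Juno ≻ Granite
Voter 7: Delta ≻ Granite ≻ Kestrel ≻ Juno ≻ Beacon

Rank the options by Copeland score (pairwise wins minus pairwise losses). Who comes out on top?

Pairwise results:
  Delta vs Juno: Juno wins 4–3.
  Delta vs Beacon: Delta wins 4–3.
  Delta vs Kestrel: Kestrel wins 4–3.
  Delta vs Granite: Delta wins 6–1.
  Juno vs Beacon: Juno wins 5–2.
  Juno vs Kestrel: Kestrel wins 4–3.
  Juno vs Granite: Juno wins 5–2.
  Beacon vs Kestrel: Kestrel wins 6–1.
  Beacon vs Granite: Beacon wins 4–3.
  Kestrel vs Granite: Kestrel wins 5–2.
Copeland scores (wins − losses):
  Delta: 2 − 2 = 0
  Juno: 3 − 1 = 2
  Beacon: 1 − 3 = -2
  Kestrel: 4 − 0 = 4
  Granite: 0 − 4 = -4
Kestrel has the best Copeland score.

Kestrel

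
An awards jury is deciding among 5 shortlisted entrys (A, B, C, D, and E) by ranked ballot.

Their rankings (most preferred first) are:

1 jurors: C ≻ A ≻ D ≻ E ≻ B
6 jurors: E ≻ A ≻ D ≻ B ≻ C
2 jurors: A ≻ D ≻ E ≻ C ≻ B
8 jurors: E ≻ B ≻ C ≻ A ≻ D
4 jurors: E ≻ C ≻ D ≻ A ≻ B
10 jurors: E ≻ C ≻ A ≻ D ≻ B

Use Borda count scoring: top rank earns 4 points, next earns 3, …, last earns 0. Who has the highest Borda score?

E

Borda scores:
  A: 3 + 6·3 + 2·4 + 8·1 + 4·1 + 10·2 = 61
  B: 0 + 6·1 + 2·0 + 8·3 + 4·0 + 10·0 = 30
  C: 4 + 6·0 + 2·1 + 8·2 + 4·3 + 10·3 = 64
  D: 2 + 6·2 + 2·3 + 8·0 + 4·2 + 10·1 = 38
  E: 1 + 6·4 + 2·2 + 8·4 + 4·4 + 10·4 = 117
E has the highest total.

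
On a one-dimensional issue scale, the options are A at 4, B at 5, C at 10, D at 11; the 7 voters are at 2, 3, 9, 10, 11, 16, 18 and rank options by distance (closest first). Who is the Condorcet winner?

C

With single-peaked preferences on a line, the Condorcet winner is the candidate closest to the median voter.
The median voter (position 10) is closest to C at 10.
Check: C vs A — voters closer to C: 5 of 7.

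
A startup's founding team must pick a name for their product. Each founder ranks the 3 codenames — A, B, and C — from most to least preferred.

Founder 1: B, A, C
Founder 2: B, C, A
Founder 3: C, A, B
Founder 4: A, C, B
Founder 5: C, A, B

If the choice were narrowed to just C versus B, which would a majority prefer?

C

Ballots ranking C above B: 3.
Ballots ranking B above C: 2.
C wins the head-to-head, 3–2.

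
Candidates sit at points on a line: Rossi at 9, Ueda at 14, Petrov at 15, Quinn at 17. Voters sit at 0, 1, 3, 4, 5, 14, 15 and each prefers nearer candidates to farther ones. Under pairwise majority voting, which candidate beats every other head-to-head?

Rossi

With single-peaked preferences on a line, the Condorcet winner is the candidate closest to the median voter.
The median voter (position 4) is closest to Rossi at 9.
Check: Rossi vs Quinn — voters closer to Rossi: 5 of 7.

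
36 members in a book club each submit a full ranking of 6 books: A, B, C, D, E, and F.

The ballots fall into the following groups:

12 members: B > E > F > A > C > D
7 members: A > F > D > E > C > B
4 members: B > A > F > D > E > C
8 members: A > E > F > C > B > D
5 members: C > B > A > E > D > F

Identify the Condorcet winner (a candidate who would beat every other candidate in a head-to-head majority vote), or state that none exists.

Head-to-head results (36 voters total):
A vs B: B wins 21–15.
A vs C: A wins 31–5.
A vs D: A wins 36–0.
A vs E: A wins 24–12.
A vs F: A wins 24–12.
B vs C: C wins 20–16.
B vs D: B wins 29–7.
B vs E: B wins 21–15.
B vs F: B wins 21–15.
C vs D: C wins 25–11.
C vs E: E wins 31–5.
C vs F: F wins 31–5.
D vs E: E wins 25–11.
D vs F: F wins 31–5.
E vs F: E wins 25–11.
No candidate beats all others: A beats C beats B beats A, a majority cycle.

None — there is no Condorcet winner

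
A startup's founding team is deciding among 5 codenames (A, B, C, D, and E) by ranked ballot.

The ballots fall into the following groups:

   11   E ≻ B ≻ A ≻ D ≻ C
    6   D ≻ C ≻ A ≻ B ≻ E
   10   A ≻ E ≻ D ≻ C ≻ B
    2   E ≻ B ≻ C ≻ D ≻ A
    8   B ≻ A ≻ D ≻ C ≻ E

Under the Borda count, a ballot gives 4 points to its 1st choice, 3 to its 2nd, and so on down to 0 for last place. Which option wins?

Borda scores:
  A: 11·2 + 6·2 + 10·4 + 2·0 + 8·3 = 98
  B: 11·3 + 6·1 + 10·0 + 2·3 + 8·4 = 77
  C: 11·0 + 6·3 + 10·1 + 2·2 + 8·1 = 40
  D: 11·1 + 6·4 + 10·2 + 2·1 + 8·2 = 73
  E: 11·4 + 6·0 + 10·3 + 2·4 + 8·0 = 82
A has the highest total.

A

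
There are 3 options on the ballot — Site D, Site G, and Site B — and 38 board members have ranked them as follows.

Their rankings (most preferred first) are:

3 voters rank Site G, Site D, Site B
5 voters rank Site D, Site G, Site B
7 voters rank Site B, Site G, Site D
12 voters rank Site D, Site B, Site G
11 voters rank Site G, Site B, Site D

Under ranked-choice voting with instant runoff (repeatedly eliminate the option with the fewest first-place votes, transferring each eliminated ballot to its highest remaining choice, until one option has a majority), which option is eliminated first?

Site B

Round 1: Site D 17, Site G 14, Site B 7. Site B has the fewest and is eliminated.
Round 2: Site G 21, Site D 17. Site G has a majority.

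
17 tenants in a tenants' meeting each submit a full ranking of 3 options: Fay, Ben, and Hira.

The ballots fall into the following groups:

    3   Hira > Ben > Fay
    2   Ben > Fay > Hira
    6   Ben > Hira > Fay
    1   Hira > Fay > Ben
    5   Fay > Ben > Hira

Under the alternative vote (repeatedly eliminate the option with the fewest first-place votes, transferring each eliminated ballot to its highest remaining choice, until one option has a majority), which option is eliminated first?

Hira

Round 1: Ben 8, Fay 5, Hira 4. Hira has the fewest and is eliminated.
Round 2: Ben 11, Fay 6. Ben has a majority.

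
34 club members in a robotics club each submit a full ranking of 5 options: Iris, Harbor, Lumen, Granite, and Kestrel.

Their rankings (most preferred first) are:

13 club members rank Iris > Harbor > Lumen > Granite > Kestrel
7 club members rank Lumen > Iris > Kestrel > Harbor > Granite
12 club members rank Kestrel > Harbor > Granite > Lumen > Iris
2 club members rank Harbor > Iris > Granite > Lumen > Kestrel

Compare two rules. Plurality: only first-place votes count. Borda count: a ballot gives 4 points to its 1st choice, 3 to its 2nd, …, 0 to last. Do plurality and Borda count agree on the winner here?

Plurality first-place counts: Iris 13, Harbor 2, Lumen 7, Granite 0, Kestrel 12 → Iris.
Borda totals: Iris 79, Harbor 90, Lumen 68, Granite 41, Kestrel 62 → Harbor.
The two rules disagree: plurality picks Iris, Borda picks Harbor.

No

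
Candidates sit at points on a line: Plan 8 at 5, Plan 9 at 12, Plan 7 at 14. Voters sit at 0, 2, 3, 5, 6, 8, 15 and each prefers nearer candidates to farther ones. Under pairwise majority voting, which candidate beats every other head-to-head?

Plan 8

With single-peaked preferences on a line, the Condorcet winner is the candidate closest to the median voter.
The median voter (position 5) is closest to Plan 8 at 5.
Check: Plan 8 vs Plan 9 — voters closer to Plan 8: 6 of 7.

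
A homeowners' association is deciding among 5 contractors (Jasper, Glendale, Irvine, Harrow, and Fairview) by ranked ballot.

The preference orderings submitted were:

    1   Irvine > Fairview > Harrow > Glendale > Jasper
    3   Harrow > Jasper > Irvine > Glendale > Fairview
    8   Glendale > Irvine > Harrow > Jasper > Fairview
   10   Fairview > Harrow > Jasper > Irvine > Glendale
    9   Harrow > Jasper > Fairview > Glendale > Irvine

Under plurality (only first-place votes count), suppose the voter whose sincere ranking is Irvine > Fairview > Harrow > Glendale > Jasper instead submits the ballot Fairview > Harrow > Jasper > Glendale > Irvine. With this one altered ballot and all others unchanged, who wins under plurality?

First-place totals with the altered ballot: Jasper 0, Glendale 8, Irvine 0, Harrow 12, Fairview 11.
The winner is unchanged: still Harrow.

Harrow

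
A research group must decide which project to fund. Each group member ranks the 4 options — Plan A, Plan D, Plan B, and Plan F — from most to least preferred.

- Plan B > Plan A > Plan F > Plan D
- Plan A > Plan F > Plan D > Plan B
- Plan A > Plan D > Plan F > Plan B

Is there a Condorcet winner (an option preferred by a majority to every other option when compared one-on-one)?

Head-to-head results (3 voters total):
Plan A vs Plan D: Plan A wins 3–0.
Plan A vs Plan B: Plan A wins 2–1.
Plan A vs Plan F: Plan A wins 3–0.
Plan D vs Plan B: Plan D wins 2–1.
Plan D vs Plan F: Plan F wins 2–1.
Plan B vs Plan F: Plan F wins 2–1.
Plan A beats each rival — Plan D (3–0), Plan B (2–1), Plan F (3–0) — so Plan A is the Condorcet winner.

Yes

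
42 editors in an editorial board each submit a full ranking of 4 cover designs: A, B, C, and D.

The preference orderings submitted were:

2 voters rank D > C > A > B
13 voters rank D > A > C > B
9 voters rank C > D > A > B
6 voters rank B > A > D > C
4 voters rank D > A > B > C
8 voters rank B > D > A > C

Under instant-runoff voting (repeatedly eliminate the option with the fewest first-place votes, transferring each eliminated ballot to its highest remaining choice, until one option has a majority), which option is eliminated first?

A

Round 1: D 19, B 14, C 9, A 0. A has the fewest and is eliminated.
Round 2: D 19, B 14, C 9. C has the fewest and is eliminated.
Round 3: D 28, B 14. D has a majority.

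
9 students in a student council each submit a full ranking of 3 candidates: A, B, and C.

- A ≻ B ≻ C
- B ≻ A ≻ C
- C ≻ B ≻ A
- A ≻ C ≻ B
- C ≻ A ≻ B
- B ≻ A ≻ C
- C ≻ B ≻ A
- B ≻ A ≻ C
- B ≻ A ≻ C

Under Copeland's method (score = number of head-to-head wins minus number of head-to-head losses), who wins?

B

Pairwise results:
  A vs B: B wins 6–3.
  A vs C: A wins 6–3.
  B vs C: B wins 5–4.
Copeland scores (wins − losses):
  A: 1 − 1 = 0
  B: 2 − 0 = 2
  C: 0 − 2 = -2
B has the best Copeland score.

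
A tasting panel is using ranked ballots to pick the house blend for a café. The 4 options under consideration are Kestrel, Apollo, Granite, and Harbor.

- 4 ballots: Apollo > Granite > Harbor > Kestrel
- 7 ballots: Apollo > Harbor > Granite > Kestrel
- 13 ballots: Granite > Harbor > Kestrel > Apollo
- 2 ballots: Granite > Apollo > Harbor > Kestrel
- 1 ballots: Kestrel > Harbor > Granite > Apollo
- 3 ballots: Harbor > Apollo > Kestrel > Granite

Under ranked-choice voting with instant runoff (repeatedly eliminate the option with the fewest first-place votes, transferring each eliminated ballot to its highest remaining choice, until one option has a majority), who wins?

Granite

Round 1: Granite 15, Apollo 11, Harbor 3, Kestrel 1. Kestrel has the fewest and is eliminated.
Round 2: Granite 15, Apollo 11, Harbor 4. Harbor has the fewest and is eliminated.
Round 3: Granite 16, Apollo 14. Granite has a majority.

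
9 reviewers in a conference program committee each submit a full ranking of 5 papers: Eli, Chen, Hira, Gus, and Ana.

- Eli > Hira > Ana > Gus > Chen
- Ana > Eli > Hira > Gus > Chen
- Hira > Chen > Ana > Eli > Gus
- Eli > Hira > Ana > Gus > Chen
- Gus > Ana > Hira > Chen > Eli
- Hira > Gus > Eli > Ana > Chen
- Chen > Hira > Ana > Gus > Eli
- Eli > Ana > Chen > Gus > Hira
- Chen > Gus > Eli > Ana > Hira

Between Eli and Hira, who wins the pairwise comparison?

Eli

Ballots ranking Eli above Hira: 5.
Ballots ranking Hira above Eli: 4.
Eli wins the head-to-head, 5–4.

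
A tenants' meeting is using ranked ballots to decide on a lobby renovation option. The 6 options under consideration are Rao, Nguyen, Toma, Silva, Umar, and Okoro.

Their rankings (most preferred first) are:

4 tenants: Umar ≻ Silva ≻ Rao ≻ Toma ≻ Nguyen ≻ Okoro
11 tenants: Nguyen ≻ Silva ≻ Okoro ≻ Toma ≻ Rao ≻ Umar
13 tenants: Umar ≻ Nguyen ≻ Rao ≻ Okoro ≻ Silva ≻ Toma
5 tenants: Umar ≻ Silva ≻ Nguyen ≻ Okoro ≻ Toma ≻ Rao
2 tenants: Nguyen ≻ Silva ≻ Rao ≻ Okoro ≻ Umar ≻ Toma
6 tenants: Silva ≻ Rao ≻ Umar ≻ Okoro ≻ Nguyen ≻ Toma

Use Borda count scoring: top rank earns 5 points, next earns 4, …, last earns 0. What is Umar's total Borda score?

130

Borda scores:
  Rao: 4·3 + 11·1 + 13·3 + 5·0 + 2·3 + 6·4 = 92
  Nguyen: 4·1 + 11·5 + 13·4 + 5·3 + 2·5 + 6·1 = 142
  Toma: 4·2 + 11·2 + 13·0 + 5·1 + 2·0 + 6·0 = 35
  Silva: 4·4 + 11·4 + 13·1 + 5·4 + 2·4 + 6·5 = 131
  Umar: 4·5 + 11·0 + 13·5 + 5·5 + 2·1 + 6·3 = 130
  Okoro: 4·0 + 11·3 + 13·2 + 5·2 + 2·2 + 6·2 = 85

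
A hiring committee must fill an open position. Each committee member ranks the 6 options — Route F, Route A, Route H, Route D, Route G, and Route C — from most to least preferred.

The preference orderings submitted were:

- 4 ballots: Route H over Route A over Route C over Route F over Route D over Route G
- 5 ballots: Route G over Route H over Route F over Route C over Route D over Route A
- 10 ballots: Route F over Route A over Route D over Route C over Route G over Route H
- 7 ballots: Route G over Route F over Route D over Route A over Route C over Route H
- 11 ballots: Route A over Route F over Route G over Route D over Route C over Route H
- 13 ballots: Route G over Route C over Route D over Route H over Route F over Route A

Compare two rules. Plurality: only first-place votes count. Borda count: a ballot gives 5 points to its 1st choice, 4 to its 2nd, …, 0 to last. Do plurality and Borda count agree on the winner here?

Plurality first-place counts: Route F 10, Route A 11, Route H 4, Route D 0, Route G 25, Route C 0 → Route G.
Borda totals: Route F 158, Route A 125, Route H 66, Route D 121, Route G 168, Route C 112 → Route G.
The two rules agree on Route G.

Yes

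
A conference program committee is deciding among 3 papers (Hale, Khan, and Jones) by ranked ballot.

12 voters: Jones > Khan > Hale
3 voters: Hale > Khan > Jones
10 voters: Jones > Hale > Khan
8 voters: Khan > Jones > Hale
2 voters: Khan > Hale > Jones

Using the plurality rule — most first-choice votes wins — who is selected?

Jones

First-place vote totals:
  Hale: 3
  Khan: 10
  Jones: 22
Jones has the most first-place votes.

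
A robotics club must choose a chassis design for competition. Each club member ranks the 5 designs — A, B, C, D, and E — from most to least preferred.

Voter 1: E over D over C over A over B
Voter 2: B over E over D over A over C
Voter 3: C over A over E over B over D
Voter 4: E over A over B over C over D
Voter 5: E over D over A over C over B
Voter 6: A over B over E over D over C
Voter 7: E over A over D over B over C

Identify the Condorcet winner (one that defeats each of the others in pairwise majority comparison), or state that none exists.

Head-to-head results (7 voters total):
A vs B: A wins 6–1.
A vs C: A wins 5–2.
A vs D: A wins 4–3.
A vs E: E wins 5–2.
B vs C: B wins 4–3.
B vs D: B wins 4–3.
B vs E: E wins 5–2.
C vs D: D wins 5–2.
C vs E: E wins 6–1.
D vs E: E wins 7–0.
E beats each rival — A (5–2), B (5–2), C (6–1), D (7–0) — so E is the Condorcet winner.

E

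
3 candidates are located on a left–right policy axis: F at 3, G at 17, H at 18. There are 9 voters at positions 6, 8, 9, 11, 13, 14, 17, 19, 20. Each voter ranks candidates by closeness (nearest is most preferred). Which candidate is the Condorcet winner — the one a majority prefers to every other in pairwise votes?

G

With single-peaked preferences on a line, the Condorcet winner is the candidate closest to the median voter.
The median voter (position 13) is closest to G at 17.
Check: G vs F — voters closer to G: 6 of 9.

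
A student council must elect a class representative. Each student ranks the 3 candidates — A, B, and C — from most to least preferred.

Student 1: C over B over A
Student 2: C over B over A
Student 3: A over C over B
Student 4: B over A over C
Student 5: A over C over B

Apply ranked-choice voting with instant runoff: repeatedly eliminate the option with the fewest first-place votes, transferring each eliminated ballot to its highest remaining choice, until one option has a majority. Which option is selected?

Round 1: A 2, C 2, B 1. B has the fewest and is eliminated.
Round 2: A 3, C 2. A has a majority.

A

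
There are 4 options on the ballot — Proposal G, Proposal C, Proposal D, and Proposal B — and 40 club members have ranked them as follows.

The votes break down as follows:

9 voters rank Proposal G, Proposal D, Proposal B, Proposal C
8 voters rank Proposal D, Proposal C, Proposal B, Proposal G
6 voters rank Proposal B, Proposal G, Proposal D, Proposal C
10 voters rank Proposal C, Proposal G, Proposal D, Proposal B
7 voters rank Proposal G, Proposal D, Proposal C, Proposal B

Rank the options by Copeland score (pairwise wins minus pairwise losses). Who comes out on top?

Proposal G

Pairwise results:
  Proposal G vs Proposal C: Proposal G wins 22–18.
  Proposal G vs Proposal D: Proposal G wins 32–8.
  Proposal G vs Proposal B: Proposal G wins 26–14.
  Proposal C vs Proposal D: Proposal D wins 30–10.
  Proposal C vs Proposal B: Proposal C wins 25–15.
  Proposal D vs Proposal B: Proposal D wins 34–6.
Copeland scores (wins − losses):
  Proposal G: 3 − 0 = 3
  Proposal C: 1 − 2 = -1
  Proposal D: 2 − 1 = 1
  Proposal B: 0 − 3 = -3
Proposal G has the best Copeland score.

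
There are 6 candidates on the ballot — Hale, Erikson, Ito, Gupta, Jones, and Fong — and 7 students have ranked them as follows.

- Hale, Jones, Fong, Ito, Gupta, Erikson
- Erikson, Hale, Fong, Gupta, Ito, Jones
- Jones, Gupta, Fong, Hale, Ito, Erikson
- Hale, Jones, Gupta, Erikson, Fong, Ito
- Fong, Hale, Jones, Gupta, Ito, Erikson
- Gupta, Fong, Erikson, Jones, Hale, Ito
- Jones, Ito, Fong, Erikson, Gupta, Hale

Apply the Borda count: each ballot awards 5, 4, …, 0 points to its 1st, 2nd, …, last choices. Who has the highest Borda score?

Jones

Borda scores:
  Hale: 5 + 4 + 2 + 5 + 4 + 1 + 0 = 21
  Erikson: 0 + 5 + 0 + 2 + 0 + 3 + 2 = 12
  Ito: 2 + 1 + 1 + 0 + 1 + 0 + 4 = 9
  Gupta: 1 + 2 + 4 + 3 + 2 + 5 + 1 = 18
  Jones: 4 + 0 + 5 + 4 + 3 + 2 + 5 = 23
  Fong: 3 + 3 + 3 + 1 + 5 + 4 + 3 = 22
Jones has the highest total.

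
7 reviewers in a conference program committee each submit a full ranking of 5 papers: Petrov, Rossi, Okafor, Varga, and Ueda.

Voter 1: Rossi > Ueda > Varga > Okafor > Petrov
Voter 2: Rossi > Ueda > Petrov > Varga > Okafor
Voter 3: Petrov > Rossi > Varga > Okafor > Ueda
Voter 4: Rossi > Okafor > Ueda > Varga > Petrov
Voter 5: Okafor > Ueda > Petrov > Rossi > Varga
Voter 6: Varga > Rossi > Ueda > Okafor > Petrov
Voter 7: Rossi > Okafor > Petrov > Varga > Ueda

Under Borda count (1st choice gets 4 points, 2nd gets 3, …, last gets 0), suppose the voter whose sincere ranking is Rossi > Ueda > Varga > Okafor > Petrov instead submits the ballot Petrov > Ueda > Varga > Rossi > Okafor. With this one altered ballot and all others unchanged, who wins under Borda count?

Borda totals with the altered ballot: Petrov 14, Rossi 20, Okafor 12, Varga 11, Ueda 13.
The winner is unchanged: still Rossi.

Rossi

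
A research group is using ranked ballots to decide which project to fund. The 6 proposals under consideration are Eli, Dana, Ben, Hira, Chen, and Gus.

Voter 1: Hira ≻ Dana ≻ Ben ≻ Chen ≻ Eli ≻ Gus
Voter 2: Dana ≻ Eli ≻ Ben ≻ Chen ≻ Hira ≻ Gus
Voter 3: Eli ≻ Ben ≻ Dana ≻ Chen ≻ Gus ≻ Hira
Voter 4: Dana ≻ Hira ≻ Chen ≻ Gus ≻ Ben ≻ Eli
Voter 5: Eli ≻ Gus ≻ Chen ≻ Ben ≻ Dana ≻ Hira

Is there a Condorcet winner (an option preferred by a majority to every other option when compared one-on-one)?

Yes

Head-to-head results (5 voters total):
Eli vs Dana: Dana wins 3–2.
Eli vs Ben: Eli wins 3–2.
Eli vs Hira: Eli wins 3–2.
Eli vs Chen: Eli wins 3–2.
Eli vs Gus: Eli wins 4–1.
Dana vs Ben: Dana wins 3–2.
Dana vs Hira: Dana wins 4–1.
Dana vs Chen: Dana wins 4–1.
Dana vs Gus: Dana wins 4–1.
Ben vs Hira: Ben wins 3–2.
Ben vs Chen: Ben wins 3–2.
Ben vs Gus: Ben wins 3–2.
Hira vs Chen: Chen wins 3–2.
Hira vs Gus: Hira wins 3–2.
Chen vs Gus: Chen wins 4–1.
Dana beats each rival — Eli (3–2), Ben (3–2), Hira (4–1), Chen (4–1), Gus (4–1) — so Dana is the Condorcet winner.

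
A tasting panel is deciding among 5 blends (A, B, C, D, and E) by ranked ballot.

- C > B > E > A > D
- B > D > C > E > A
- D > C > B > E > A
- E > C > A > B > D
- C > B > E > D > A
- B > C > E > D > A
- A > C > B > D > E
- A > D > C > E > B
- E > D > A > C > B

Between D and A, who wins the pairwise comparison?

D

Ballots ranking D above A: 5.
Ballots ranking A above D: 4.
D wins the head-to-head, 5–4.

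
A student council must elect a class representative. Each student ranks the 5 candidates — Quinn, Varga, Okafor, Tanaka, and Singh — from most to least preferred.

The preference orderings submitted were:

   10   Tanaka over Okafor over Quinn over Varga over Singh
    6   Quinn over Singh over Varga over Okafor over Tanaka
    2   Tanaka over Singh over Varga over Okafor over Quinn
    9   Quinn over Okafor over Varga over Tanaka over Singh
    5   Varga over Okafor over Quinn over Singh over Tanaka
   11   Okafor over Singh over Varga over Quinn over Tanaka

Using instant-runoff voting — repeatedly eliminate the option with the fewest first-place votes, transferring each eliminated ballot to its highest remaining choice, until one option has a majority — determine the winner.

Round 1: Quinn 15, Tanaka 12, Okafor 11, Varga 5, Singh 0. Singh has the fewest and is eliminated.
Round 2: Quinn 15, Tanaka 12, Okafor 11, Varga 5. Varga has the fewest and is eliminated.
Round 3: Okafor 16, Quinn 15, Tanaka 12. Tanaka has the fewest and is eliminated.
Round 4: Okafor 28, Quinn 15. Okafor has a majority.

Okafor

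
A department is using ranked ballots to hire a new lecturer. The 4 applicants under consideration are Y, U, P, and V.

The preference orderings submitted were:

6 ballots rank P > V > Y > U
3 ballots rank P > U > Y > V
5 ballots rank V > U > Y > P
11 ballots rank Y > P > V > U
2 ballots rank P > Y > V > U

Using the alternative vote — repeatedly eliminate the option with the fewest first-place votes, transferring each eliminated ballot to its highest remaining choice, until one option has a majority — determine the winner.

Round 1: Y 11, P 11, V 5, U 0. U has the fewest and is eliminated.
Round 2: Y 11, P 11, V 5. V has the fewest and is eliminated.
Round 3: Y 16, P 11. Y has a majority.

Y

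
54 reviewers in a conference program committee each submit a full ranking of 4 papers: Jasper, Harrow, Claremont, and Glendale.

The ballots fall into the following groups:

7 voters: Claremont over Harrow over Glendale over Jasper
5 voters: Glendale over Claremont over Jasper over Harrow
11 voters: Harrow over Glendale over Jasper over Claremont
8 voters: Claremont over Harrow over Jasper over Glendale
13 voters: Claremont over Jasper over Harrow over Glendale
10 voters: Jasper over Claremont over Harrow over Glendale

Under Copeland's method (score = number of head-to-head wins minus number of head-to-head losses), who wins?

Pairwise results:
  Jasper vs Harrow: Jasper wins 28–26.
  Jasper vs Claremont: Claremont wins 33–21.
  Jasper vs Glendale: Jasper wins 31–23.
  Harrow vs Claremont: Claremont wins 43–11.
  Harrow vs Glendale: Harrow wins 49–5.
  Claremont vs Glendale: Claremont wins 38–16.
Copeland scores (wins − losses):
  Jasper: 2 − 1 = 1
  Harrow: 1 − 2 = -1
  Claremont: 3 − 0 = 3
  Glendale: 0 − 3 = -3
Claremont has the best Copeland score.

Claremont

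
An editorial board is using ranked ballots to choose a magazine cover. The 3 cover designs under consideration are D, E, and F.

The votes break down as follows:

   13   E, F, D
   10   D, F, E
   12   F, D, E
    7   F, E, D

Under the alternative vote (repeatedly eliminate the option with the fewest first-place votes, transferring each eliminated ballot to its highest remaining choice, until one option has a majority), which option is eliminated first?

Round 1: F 19, E 13, D 10. D has the fewest and is eliminated.
Round 2: F 29, E 13. F has a majority.

D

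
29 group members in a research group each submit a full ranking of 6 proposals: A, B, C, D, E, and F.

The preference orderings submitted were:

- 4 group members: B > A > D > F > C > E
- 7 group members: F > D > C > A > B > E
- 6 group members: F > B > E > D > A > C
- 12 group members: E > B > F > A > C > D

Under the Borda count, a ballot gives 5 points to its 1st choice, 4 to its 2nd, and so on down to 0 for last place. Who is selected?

Borda scores:
  A: 4·4 + 7·2 + 6·1 + 12·2 = 60
  B: 4·5 + 7·1 + 6·4 + 12·4 = 99
  C: 4·1 + 7·3 + 6·0 + 12·1 = 37
  D: 4·3 + 7·4 + 6·2 + 12·0 = 52
  E: 4·0 + 7·0 + 6·3 + 12·5 = 78
  F: 4·2 + 7·5 + 6·5 + 12·3 = 109
F has the highest total.

F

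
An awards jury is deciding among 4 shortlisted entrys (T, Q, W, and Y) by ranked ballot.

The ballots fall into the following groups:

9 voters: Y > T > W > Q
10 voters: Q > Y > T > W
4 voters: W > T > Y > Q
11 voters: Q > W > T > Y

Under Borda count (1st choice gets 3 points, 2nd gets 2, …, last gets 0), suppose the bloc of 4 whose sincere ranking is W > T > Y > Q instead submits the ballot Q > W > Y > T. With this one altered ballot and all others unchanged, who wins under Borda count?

Q

Borda totals with the altered ballot: T 39, Q 75, W 39, Y 51.
The winner is unchanged: still Q.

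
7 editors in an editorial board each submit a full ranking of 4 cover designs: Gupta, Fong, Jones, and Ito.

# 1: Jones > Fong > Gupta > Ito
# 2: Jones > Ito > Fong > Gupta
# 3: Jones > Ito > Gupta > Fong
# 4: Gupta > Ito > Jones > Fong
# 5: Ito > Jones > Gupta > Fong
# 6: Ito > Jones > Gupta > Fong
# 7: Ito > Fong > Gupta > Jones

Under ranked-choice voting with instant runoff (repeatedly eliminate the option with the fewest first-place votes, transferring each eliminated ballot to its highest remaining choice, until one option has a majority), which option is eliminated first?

Round 1: Jones 3, Ito 3, Gupta 1, Fong 0. Fong has the fewest and is eliminated.
Round 2: Jones 3, Ito 3, Gupta 1. Gupta has the fewest and is eliminated.
Round 3: Ito 4, Jones 3. Ito has a majority.

Fong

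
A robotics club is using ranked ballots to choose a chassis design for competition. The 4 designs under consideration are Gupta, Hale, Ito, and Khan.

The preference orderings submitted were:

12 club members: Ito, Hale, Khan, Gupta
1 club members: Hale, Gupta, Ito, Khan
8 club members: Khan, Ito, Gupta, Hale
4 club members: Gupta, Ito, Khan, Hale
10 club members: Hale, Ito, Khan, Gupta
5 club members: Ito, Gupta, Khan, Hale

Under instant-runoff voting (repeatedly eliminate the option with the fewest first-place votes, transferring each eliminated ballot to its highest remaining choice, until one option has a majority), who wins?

Ito

Round 1: Ito 17, Hale 11, Khan 8, Gupta 4. Gupta has the fewest and is eliminated.
Round 2: Ito 21, Hale 11, Khan 8. Ito has a majority.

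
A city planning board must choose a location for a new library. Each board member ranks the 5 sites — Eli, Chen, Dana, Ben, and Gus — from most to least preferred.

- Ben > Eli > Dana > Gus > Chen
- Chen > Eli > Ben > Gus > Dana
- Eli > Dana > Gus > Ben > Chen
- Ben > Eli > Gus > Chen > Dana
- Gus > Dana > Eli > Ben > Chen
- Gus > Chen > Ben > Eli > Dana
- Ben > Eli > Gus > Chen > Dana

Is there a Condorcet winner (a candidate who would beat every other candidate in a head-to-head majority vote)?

Head-to-head results (7 voters total):
Eli vs Chen: Eli wins 5–2.
Eli vs Dana: Eli wins 6–1.
Eli vs Ben: Ben wins 4–3.
Eli vs Gus: Eli wins 5–2.
Chen vs Dana: Chen wins 4–3.
Chen vs Ben: Ben wins 5–2.
Chen vs Gus: Gus wins 6–1.
Dana vs Ben: Ben wins 5–2.
Dana vs Gus: Gus wins 5–2.
Ben vs Gus: Ben wins 4–3.
Ben beats each rival — Eli (4–3), Chen (5–2), Dana (5–2), Gus (4–3) — so Ben is the Condorcet winner.

Yes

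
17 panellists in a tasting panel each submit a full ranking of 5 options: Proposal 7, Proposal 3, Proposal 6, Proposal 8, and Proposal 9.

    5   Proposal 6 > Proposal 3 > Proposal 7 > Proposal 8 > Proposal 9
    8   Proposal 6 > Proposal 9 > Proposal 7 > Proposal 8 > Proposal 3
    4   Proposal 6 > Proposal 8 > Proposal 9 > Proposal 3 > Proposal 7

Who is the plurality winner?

First-place vote totals:
  Proposal 7: 0
  Proposal 3: 0
  Proposal 6: 17
  Proposal 8: 0
  Proposal 9: 0
Proposal 6 has the most first-place votes.

Proposal 6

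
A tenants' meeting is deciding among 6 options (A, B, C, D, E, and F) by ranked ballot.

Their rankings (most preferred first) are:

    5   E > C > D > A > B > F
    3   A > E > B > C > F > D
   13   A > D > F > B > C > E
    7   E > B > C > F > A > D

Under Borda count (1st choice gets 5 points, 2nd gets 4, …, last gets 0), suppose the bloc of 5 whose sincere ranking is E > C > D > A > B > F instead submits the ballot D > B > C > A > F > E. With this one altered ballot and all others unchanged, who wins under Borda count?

Borda totals with the altered ballot: A 97, B 83, C 55, D 77, E 47, F 61.
The winner is unchanged: still A.

A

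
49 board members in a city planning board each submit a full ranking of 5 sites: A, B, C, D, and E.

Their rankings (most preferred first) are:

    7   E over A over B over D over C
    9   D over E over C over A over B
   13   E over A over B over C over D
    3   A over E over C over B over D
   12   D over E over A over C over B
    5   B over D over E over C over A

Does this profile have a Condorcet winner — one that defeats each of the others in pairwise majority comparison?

No

Head-to-head results (49 voters total):
A vs B: A wins 44–5.
A vs C: A wins 35–14.
A vs D: D wins 26–23.
A vs E: E wins 46–3.
B vs C: B wins 25–24.
B vs D: B wins 28–21.
B vs E: E wins 44–5.
C vs D: D wins 33–16.
C vs E: E wins 49–0.
D vs E: D wins 26–23.
No candidate beats all others: A beats B beats D beats A, a majority cycle.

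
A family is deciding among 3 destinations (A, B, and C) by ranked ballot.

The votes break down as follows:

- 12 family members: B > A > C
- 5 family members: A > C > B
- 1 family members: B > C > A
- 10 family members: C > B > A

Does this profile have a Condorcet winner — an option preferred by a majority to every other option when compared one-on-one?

Head-to-head results (28 voters total):
A vs B: B wins 23–5.
A vs C: A wins 17–11.
B vs C: C wins 15–13.
No candidate beats all others: A beats C beats B beats A, a majority cycle.

No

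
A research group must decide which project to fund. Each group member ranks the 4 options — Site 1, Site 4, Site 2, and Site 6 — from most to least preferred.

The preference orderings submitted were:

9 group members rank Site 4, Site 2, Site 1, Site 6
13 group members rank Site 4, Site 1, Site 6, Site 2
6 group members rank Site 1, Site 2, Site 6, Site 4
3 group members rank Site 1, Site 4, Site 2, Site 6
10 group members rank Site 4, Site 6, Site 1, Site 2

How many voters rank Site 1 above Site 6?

Ballots ranking Site 1 above Site 6: 9+13+6+3 = 31.
Ballots ranking Site 6 above Site 1: 10.
So 31 of 41 voters prefer Site 1 to Site 6.

31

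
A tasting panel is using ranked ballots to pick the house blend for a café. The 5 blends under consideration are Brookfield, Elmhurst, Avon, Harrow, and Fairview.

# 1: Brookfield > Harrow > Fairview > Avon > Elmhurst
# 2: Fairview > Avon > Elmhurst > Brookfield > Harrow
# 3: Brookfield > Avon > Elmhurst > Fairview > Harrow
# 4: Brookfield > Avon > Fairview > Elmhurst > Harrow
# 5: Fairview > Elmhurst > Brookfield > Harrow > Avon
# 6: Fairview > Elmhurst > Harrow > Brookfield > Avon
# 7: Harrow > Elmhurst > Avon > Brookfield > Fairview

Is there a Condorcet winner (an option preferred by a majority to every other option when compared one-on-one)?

Head-to-head results (7 voters total):
Brookfield vs Elmhurst: Elmhurst wins 4–3.
Brookfield vs Avon: Brookfield wins 5–2.
Brookfield vs Harrow: Brookfield wins 5–2.
Brookfield vs Fairview: Brookfield wins 4–3.
Elmhurst vs Avon: Avon wins 4–3.
Elmhurst vs Harrow: Elmhurst wins 5–2.
Elmhurst vs Fairview: Fairview wins 5–2.
Avon vs Harrow: Harrow wins 4–3.
Avon vs Fairview: Fairview wins 4–3.
Harrow vs Fairview: Fairview wins 5–2.
No candidate beats all others: Brookfield beats Avon beats Elmhurst beats Brookfield, a majority cycle.

No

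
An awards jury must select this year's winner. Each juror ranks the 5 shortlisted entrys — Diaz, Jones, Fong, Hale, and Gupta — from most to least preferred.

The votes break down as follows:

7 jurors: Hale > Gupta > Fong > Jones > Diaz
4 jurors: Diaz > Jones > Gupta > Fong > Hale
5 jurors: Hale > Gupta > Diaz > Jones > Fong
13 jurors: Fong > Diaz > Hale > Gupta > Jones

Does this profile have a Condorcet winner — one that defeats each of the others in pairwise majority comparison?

No

Head-to-head results (29 voters total):
Diaz vs Jones: Diaz wins 22–7.
Diaz vs Fong: Fong wins 20–9.
Diaz vs Hale: Diaz wins 17–12.
Diaz vs Gupta: Diaz wins 17–12.
Jones vs Fong: Fong wins 20–9.
Jones vs Hale: Hale wins 25–4.
Jones vs Gupta: Gupta wins 25–4.
Fong vs Hale: Fong wins 17–12.
Fong vs Gupta: Gupta wins 16–13.
Hale vs Gupta: Hale wins 25–4.
No candidate beats all others: Diaz beats Gupta beats Fong beats Diaz, a majority cycle.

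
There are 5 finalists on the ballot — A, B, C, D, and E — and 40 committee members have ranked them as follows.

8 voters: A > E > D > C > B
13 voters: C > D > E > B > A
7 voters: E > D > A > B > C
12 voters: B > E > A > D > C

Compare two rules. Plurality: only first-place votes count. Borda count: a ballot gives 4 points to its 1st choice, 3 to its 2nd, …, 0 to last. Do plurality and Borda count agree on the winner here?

No

Plurality first-place counts: A 8, B 12, C 13, D 0, E 7 → C.
Borda totals: A 70, B 68, C 60, D 88, E 114 → E.
The two rules disagree: plurality picks C, Borda picks E.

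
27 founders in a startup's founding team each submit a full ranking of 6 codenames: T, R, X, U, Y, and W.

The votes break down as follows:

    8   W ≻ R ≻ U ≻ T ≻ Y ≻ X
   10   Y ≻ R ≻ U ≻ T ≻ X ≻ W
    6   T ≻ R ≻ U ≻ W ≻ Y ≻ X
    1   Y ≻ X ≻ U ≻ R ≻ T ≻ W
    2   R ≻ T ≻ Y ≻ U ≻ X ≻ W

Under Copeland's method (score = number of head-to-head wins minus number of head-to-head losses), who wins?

Pairwise results:
  T vs R: R wins 21–6.
  T vs X: T wins 26–1.
  T vs U: U wins 19–8.
  T vs Y: T wins 16–11.
  T vs W: T wins 19–8.
  R vs X: R wins 26–1.
  R vs U: R wins 26–1.
  R vs Y: R wins 16–11.
  R vs W: R wins 19–8.
  X vs U: U wins 26–1.
  X vs Y: Y wins 27–0.
  X vs W: W wins 14–13.
  U vs Y: U wins 14–13.
  U vs W: U wins 19–8.
  Y vs W: W wins 14–13.
Copeland scores (wins − losses):
  T: 3 − 2 = 1
  R: 5 − 0 = 5
  X: 0 − 5 = -5
  U: 4 − 1 = 3
  Y: 1 − 4 = -3
  W: 2 − 3 = -1
R has the best Copeland score.

R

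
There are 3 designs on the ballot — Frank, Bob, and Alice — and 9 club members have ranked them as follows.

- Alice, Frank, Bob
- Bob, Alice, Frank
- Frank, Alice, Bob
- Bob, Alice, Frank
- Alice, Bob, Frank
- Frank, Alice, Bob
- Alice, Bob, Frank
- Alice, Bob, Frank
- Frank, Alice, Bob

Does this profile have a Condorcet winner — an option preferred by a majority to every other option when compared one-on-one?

Yes

Head-to-head results (9 voters total):
Frank vs Bob: Bob wins 5–4.
Frank vs Alice: Alice wins 6–3.
Bob vs Alice: Alice wins 7–2.
Alice beats each rival — Frank (6–3), Bob (7–2) — so Alice is the Condorcet winner.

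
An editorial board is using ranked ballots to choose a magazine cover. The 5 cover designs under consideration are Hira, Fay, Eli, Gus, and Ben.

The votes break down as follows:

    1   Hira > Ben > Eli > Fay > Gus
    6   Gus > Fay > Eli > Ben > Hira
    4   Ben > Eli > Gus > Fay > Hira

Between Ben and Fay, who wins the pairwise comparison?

Ballots ranking Ben above Fay: 1+4 = 5.
Ballots ranking Fay above Ben: 6.
Fay wins the head-to-head, 6–5.

Fay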